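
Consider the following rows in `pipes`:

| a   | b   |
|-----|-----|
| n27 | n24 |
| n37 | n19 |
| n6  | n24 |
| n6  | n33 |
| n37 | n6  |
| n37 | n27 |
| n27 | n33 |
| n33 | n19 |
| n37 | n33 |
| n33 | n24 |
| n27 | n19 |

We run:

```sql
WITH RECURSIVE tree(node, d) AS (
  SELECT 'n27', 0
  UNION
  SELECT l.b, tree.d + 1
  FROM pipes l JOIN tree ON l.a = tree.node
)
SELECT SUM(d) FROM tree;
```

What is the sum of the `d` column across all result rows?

7

Base: (n27, d=0).
Iteration 1: edges from {n27} -> (n19, d=1), (n24, d=1), (n33, d=1).
Iteration 2: edges from {n19,n24,n33} -> (n19, d=2), (n24, d=2).
Iteration 3: no outgoing edges from {n19,n24}; recursion stops.
SUM(d) = 0 + 1 + 1 + 1 + 2 + 2 = 7.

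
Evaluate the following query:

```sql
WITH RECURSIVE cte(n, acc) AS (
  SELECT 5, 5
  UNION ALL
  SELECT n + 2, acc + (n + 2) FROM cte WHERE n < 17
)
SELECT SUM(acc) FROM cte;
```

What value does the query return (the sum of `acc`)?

Base: n=5, acc=5.
Iteration 1: 5 < 17 holds -> n = 5 + 2 = 7, acc = 5 + 7 = 12.
Iteration 2: 7 < 17 holds -> n = 7 + 2 = 9, acc = 12 + 9 = 21.
Iteration 3: 9 < 17 holds -> n = 9 + 2 = 11, acc = 21 + 11 = 32.
Iteration 4: 11 < 17 holds -> n = 11 + 2 = 13, acc = 32 + 13 = 45.
Iteration 5: 13 < 17 holds -> n = 13 + 2 = 15, acc = 45 + 15 = 60.
Iteration 6: 15 < 17 holds -> n = 15 + 2 = 17, acc = 60 + 17 = 77.
Iteration 7: 17 < 17 fails; recursion stops.
SUM(acc) = 5 + 12 + 21 + 32 + 45 + 60 + 77 = 252.

252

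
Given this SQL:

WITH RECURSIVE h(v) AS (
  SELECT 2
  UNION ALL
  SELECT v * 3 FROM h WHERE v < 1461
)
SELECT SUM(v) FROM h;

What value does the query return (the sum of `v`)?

6560

Base: v=2.
Iteration 1: 2 < 1461 holds -> v = 2 * 3 = 6.
Iteration 2: 6 < 1461 holds -> v = 6 * 3 = 18.
Iteration 3: 18 < 1461 holds -> v = 18 * 3 = 54.
Iteration 4: 54 < 1461 holds -> v = 54 * 3 = 162.
Iteration 5: 162 < 1461 holds -> v = 162 * 3 = 486.
Iteration 6: 486 < 1461 holds -> v = 486 * 3 = 1458.
Iteration 7: 1458 < 1461 holds -> v = 1458 * 3 = 4374.
Iteration 8: 4374 < 1461 fails; recursion stops.
SUM(v) = 2 + 6 + 18 + 54 + 162 + 486 + 1458 + 4374 = 6560.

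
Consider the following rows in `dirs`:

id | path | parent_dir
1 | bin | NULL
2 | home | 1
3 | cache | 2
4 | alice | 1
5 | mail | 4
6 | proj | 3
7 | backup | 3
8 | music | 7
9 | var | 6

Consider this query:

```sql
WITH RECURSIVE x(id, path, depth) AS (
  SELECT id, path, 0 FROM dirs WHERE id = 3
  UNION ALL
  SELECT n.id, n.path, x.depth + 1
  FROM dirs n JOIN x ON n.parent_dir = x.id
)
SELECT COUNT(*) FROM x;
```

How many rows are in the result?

Base: id=3 (cache) at depth 0.
Iteration 1: rows with parent_dir in {3} -> proj (id 6, depth 1), backup (id 7, depth 1).
Iteration 2: rows with parent_dir in {6,7} -> music (id 8, depth 2), var (id 9, depth 2).
Iteration 3: no rows with parent_dir in {8,9}; recursion stops.
Total rows emitted: 5.

5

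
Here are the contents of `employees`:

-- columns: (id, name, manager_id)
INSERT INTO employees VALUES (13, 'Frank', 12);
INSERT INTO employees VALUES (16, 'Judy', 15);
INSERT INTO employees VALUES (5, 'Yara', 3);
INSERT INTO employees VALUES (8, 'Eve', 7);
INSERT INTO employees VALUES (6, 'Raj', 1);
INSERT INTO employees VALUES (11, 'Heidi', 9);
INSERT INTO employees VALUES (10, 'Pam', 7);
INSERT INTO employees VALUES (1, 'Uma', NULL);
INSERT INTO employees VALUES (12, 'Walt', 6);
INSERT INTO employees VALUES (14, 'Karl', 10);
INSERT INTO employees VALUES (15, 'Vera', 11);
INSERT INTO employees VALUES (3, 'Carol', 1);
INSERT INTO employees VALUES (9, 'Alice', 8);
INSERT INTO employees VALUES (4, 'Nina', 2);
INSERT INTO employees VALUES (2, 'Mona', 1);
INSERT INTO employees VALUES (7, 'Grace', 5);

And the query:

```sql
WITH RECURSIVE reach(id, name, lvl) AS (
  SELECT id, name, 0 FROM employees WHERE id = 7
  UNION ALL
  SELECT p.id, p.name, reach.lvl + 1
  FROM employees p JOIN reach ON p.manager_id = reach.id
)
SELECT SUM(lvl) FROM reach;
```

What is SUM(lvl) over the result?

18

Base: id=7 (Grace) at lvl 0.
Iteration 1: rows with manager_id in {7} -> Eve (id 8, lvl 1), Pam (id 10, lvl 1).
Iteration 2: rows with manager_id in {8,10} -> Alice (id 9, lvl 2), Karl (id 14, lvl 2).
Iteration 3: rows with manager_id in {9,14} -> Heidi (id 11, lvl 3).
Iteration 4: rows with manager_id in {11} -> Vera (id 15, lvl 4).
Iteration 5: rows with manager_id in {15} -> Judy (id 16, lvl 5).
Iteration 6: no rows with manager_id in {16}; recursion stops.
SUM(lvl) = 0 + 1 + 1 + 2 + 2 + 3 + 4 + 5 = 18.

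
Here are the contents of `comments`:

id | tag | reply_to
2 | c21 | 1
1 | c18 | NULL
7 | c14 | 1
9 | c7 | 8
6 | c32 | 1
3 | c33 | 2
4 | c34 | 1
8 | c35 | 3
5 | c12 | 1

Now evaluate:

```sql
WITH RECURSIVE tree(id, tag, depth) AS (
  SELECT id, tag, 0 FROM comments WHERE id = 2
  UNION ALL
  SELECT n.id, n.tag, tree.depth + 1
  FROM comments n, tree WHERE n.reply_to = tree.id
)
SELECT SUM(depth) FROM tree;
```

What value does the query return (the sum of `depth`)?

6

Base: id=2 (c21) at depth 0.
Iteration 1: rows with reply_to in {2} -> c33 (id 3, depth 1).
Iteration 2: rows with reply_to in {3} -> c35 (id 8, depth 2).
Iteration 3: rows with reply_to in {8} -> c7 (id 9, depth 3).
Iteration 4: no rows with reply_to in {9}; recursion stops.
SUM(depth) = 0 + 1 + 2 + 3 = 6.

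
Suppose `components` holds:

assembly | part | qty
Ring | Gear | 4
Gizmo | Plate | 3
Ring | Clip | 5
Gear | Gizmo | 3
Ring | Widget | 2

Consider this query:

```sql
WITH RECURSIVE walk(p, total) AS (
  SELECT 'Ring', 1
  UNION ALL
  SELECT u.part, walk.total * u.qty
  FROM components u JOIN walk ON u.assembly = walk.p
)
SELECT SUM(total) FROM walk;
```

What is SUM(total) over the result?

Base: (Ring, total=1).
Iteration 1: components of {Ring} -> Clip = 1*5 = 5, Gear = 1*4 = 4, Widget = 1*2 = 2.
Iteration 2: components of {Clip,Gear,Widget} -> Gizmo = 4*3 = 12.
Iteration 3: components of {Gizmo} -> Plate = 12*3 = 36.
Iteration 4: no further components; recursion stops.
SUM(total) = 1 + 2 + 4 + 5 + 12 + 36 = 60.

60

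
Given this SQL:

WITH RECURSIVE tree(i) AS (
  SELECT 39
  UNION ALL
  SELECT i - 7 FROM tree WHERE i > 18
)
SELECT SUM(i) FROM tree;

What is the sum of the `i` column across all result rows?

Base: i=39.
Iteration 1: 39 > 18 holds -> i = 39 - 7 = 32.
Iteration 2: 32 > 18 holds -> i = 32 - 7 = 25.
Iteration 3: 25 > 18 holds -> i = 25 - 7 = 18.
Iteration 4: 18 > 18 fails; recursion stops.
SUM(i) = 39 + 32 + 25 + 18 = 114.

114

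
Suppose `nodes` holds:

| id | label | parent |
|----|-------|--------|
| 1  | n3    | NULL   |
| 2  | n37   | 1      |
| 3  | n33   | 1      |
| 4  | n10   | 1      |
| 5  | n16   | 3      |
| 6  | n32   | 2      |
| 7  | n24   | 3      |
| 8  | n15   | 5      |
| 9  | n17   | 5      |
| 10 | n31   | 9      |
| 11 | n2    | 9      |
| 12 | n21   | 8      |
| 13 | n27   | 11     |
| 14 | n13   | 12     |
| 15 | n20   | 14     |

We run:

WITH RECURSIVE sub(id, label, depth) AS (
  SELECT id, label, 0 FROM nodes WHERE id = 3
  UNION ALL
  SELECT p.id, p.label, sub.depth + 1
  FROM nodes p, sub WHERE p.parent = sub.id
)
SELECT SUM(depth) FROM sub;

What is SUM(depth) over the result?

28

Base: id=3 (n33) at depth 0.
Iteration 1: rows with parent in {3} -> n16 (id 5, depth 1), n24 (id 7, depth 1).
Iteration 2: rows with parent in {5,7} -> n15 (id 8, depth 2), n17 (id 9, depth 2).
Iteration 3: rows with parent in {8,9} -> n31 (id 10, depth 3), n2 (id 11, depth 3), n21 (id 12, depth 3).
Iteration 4: rows with parent in {10,11,12} -> n27 (id 13, depth 4), n13 (id 14, depth 4).
Iteration 5: rows with parent in {13,14} -> n20 (id 15, depth 5).
Iteration 6: no rows with parent in {15}; recursion stops.
SUM(depth) = 0 + 1 + 1 + 2 + 2 + 3 + 3 + 3 + 4 + 4 + 5 = 28.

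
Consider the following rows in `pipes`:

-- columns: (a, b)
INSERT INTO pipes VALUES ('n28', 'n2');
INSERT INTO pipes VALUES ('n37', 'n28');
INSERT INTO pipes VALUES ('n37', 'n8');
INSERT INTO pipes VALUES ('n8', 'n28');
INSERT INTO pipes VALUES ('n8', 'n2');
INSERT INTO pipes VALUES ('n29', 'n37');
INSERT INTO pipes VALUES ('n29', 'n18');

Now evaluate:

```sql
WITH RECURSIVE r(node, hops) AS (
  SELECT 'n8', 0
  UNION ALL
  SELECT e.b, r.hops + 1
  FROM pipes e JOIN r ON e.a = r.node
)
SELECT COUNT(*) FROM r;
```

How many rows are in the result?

Base: (n8, hops=0).
Iteration 1: edges from {n8} -> (n2, hops=1), (n28, hops=1).
Iteration 2: edges from {n2,n28} -> (n2, hops=2).
Iteration 3: no outgoing edges from {n2}; recursion stops.
Total rows emitted: 4.

4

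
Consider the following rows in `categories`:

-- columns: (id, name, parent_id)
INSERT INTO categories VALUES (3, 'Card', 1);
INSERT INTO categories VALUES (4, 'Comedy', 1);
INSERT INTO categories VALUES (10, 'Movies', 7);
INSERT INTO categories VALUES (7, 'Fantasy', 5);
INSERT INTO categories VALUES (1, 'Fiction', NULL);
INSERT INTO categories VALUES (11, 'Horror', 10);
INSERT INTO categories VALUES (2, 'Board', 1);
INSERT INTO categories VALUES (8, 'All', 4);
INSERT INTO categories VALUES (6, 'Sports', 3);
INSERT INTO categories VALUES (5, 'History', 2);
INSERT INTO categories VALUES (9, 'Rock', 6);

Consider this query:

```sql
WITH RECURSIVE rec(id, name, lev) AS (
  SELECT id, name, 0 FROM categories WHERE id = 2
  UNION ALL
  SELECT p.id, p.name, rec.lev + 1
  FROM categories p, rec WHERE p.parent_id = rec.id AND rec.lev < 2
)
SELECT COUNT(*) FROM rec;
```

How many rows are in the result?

3

Base: id=2 (Board) at lev 0.
Iteration 1: rows with parent_id in {2} -> History (id 5, lev 1).
Iteration 2: rows with parent_id in {5} -> Fantasy (id 7, lev 2).
Iteration 3: lev < 2 fails for all current rows; recursion stops.
Total rows emitted: 3.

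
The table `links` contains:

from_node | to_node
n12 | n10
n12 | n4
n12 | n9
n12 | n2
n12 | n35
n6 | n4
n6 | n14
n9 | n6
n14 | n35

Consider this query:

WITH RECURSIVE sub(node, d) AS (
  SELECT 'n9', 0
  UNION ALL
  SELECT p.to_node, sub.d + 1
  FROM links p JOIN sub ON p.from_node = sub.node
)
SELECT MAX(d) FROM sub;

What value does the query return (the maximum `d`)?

3

Base: (n9, d=0).
Iteration 1: edges from {n9} -> (n6, d=1).
Iteration 2: edges from {n6} -> (n14, d=2), (n4, d=2).
Iteration 3: edges from {n14,n4} -> (n35, d=3).
Iteration 4: no outgoing edges from {n35}; recursion stops.
d values: 0, 1, 2, 2, 3; the maximum is 3.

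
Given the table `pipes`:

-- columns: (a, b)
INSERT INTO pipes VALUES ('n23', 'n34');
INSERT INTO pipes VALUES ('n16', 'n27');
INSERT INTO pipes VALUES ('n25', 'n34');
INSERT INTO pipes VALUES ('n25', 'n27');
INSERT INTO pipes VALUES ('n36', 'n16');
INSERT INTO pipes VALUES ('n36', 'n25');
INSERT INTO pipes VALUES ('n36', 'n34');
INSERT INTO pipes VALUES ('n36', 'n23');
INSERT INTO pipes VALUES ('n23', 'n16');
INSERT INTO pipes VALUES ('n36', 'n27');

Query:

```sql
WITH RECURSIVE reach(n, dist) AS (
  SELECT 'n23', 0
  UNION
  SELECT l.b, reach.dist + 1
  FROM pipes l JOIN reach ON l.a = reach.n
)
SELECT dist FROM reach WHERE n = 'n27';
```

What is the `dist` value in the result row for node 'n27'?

Base: (n23, dist=0).
Iteration 1: edges from {n23} -> (n16, dist=1), (n34, dist=1).
Iteration 2: edges from {n16,n34} -> (n27, dist=2).
Iteration 3: no outgoing edges from {n27}; recursion stops.

2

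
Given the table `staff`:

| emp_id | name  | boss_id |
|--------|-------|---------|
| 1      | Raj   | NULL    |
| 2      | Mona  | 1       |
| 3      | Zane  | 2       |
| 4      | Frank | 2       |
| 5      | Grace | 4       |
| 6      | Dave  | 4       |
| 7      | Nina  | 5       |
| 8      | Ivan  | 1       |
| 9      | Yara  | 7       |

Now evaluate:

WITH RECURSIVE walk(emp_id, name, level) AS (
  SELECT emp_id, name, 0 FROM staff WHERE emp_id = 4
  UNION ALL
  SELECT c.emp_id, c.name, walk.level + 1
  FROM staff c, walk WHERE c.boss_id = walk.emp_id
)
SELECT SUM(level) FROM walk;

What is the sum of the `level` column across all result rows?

7

Base: emp_id=4 (Frank) at level 0.
Iteration 1: rows with boss_id in {4} -> Grace (id 5, level 1), Dave (id 6, level 1).
Iteration 2: rows with boss_id in {5,6} -> Nina (id 7, level 2).
Iteration 3: rows with boss_id in {7} -> Yara (id 9, level 3).
Iteration 4: no rows with boss_id in {9}; recursion stops.
SUM(level) = 0 + 1 + 1 + 2 + 3 = 7.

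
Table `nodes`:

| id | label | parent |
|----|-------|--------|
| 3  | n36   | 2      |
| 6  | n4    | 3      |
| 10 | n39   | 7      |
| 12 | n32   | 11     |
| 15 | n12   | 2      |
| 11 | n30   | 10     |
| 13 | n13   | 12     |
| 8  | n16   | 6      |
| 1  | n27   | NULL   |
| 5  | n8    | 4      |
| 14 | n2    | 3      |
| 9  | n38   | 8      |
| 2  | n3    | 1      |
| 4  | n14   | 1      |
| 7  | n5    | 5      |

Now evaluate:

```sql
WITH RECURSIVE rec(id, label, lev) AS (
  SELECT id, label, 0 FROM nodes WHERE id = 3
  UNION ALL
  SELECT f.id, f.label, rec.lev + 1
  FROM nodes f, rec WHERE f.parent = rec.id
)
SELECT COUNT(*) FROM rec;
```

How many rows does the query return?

5

Base: id=3 (n36) at lev 0.
Iteration 1: rows with parent in {3} -> n4 (id 6, lev 1), n2 (id 14, lev 1).
Iteration 2: rows with parent in {6,14} -> n16 (id 8, lev 2).
Iteration 3: rows with parent in {8} -> n38 (id 9, lev 3).
Iteration 4: no rows with parent in {9}; recursion stops.
Total rows emitted: 5.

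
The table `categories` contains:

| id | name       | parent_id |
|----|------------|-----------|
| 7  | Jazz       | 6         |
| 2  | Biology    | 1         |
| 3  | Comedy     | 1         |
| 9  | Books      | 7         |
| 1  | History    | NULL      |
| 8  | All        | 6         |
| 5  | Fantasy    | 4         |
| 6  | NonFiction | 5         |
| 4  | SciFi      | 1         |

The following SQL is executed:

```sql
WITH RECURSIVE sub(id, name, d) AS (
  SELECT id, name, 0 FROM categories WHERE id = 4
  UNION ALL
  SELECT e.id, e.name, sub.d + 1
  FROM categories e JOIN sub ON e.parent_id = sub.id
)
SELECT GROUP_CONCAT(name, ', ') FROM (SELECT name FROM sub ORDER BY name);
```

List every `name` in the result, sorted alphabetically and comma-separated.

Base: id=4 (SciFi) at d 0.
Iteration 1: rows with parent_id in {4} -> Fantasy (id 5, d 1).
Iteration 2: rows with parent_id in {5} -> NonFiction (id 6, d 2).
Iteration 3: rows with parent_id in {6} -> Jazz (id 7, d 3), All (id 8, d 3).
Iteration 4: rows with parent_id in {7,8} -> Books (id 9, d 4).
Iteration 5: no rows with parent_id in {9}; recursion stops.

All, Books, Fantasy, Jazz, NonFiction, SciFi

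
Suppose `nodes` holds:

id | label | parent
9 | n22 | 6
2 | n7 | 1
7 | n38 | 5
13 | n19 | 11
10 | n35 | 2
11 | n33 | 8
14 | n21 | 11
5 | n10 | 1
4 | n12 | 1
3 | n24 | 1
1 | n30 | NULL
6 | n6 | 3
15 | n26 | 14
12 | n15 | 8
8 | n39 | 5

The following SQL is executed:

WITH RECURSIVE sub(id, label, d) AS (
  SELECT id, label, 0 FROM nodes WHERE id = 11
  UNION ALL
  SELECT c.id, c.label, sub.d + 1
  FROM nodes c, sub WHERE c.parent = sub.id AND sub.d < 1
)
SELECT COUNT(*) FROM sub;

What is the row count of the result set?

3

Base: id=11 (n33) at d 0.
Iteration 1: rows with parent in {11} -> n19 (id 13, d 1), n21 (id 14, d 1).
Iteration 2: d < 1 fails for all current rows; recursion stops.
Total rows emitted: 3.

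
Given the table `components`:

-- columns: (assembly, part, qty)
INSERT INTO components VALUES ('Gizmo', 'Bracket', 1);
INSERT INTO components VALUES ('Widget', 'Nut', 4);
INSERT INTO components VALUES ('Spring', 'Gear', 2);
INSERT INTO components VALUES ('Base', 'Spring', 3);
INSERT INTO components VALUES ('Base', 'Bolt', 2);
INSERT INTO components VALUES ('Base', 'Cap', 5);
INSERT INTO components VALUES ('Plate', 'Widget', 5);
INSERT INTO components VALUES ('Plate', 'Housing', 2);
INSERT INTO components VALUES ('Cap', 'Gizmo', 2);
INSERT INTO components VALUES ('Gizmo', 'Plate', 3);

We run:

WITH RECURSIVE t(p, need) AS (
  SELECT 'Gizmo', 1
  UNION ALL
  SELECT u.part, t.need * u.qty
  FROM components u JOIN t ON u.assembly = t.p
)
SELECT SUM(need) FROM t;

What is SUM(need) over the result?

86

Base: (Gizmo, need=1).
Iteration 1: components of {Gizmo} -> Bracket = 1*1 = 1, Plate = 1*3 = 3.
Iteration 2: components of {Bracket,Plate} -> Housing = 3*2 = 6, Widget = 3*5 = 15.
Iteration 3: components of {Housing,Widget} -> Nut = 15*4 = 60.
Iteration 4: no further components; recursion stops.
SUM(need) = 1 + 1 + 3 + 15 + 6 + 60 = 86.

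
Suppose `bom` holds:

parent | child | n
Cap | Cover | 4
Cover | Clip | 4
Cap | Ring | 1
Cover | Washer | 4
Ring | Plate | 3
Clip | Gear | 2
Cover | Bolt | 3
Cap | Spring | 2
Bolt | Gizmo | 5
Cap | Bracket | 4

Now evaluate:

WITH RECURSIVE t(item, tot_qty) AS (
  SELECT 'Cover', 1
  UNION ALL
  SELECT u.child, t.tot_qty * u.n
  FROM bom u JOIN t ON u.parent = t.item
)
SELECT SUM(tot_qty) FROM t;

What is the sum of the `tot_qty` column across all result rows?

Base: (Cover, tot_qty=1).
Iteration 1: components of {Cover} -> Bolt = 1*3 = 3, Clip = 1*4 = 4, Washer = 1*4 = 4.
Iteration 2: components of {Bolt,Clip,Washer} -> Gear = 4*2 = 8, Gizmo = 3*5 = 15.
Iteration 3: no further components; recursion stops.
SUM(tot_qty) = 1 + 4 + 4 + 3 + 8 + 15 = 35.

35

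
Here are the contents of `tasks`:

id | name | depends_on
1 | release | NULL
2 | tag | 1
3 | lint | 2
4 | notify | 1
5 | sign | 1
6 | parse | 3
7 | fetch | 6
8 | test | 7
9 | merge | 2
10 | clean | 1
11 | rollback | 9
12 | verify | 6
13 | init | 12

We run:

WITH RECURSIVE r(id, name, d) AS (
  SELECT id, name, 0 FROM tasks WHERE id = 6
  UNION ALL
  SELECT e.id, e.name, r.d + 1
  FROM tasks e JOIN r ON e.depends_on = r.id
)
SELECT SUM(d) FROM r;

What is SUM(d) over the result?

Base: id=6 (parse) at d 0.
Iteration 1: rows with depends_on in {6} -> fetch (id 7, d 1), verify (id 12, d 1).
Iteration 2: rows with depends_on in {7,12} -> test (id 8, d 2), init (id 13, d 2).
Iteration 3: no rows with depends_on in {8,13}; recursion stops.
SUM(d) = 0 + 1 + 1 + 2 + 2 = 6.

6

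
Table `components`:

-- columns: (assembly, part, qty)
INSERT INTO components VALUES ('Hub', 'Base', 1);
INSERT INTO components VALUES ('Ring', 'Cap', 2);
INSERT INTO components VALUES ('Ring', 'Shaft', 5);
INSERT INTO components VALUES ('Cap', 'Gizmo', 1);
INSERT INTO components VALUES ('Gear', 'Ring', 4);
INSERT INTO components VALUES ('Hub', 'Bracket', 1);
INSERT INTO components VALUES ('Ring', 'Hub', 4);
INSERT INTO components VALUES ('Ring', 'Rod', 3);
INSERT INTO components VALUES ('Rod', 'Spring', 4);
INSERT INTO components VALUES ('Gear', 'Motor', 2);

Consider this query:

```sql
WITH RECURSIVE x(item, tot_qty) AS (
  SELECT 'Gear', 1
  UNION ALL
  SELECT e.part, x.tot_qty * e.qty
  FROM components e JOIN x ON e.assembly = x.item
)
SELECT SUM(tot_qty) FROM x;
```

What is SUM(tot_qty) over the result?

151

Base: (Gear, tot_qty=1).
Iteration 1: components of {Gear} -> Motor = 1*2 = 2, Ring = 1*4 = 4.
Iteration 2: components of {Motor,Ring} -> Cap = 4*2 = 8, Hub = 4*4 = 16, Rod = 4*3 = 12, Shaft = 4*5 = 20.
Iteration 3: components of {Cap,Hub,Rod,Shaft} -> Base = 16*1 = 16, Bracket = 16*1 = 16, Gizmo = 8*1 = 8, Spring = 12*4 = 48.
Iteration 4: no further components; recursion stops.
SUM(tot_qty) = 1 + 4 + 2 + 8 + 20 + 16 + 12 + 8 + 16 + 16 + 48 = 151.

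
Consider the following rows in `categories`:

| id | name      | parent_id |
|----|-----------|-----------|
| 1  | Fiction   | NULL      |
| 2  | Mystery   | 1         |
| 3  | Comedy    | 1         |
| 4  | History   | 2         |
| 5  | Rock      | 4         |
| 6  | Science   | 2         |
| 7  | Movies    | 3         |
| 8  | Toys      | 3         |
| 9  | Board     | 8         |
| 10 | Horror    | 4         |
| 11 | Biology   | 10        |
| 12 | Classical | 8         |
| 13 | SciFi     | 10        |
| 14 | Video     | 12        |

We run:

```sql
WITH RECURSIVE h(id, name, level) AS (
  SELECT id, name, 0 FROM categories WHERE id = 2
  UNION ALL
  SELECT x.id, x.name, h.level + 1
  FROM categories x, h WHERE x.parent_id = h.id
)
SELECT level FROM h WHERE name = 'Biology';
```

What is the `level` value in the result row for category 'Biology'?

Base: id=2 (Mystery) at level 0.
Iteration 1: rows with parent_id in {2} -> History (id 4, level 1), Science (id 6, level 1).
Iteration 2: rows with parent_id in {4,6} -> Rock (id 5, level 2), Horror (id 10, level 2).
Iteration 3: rows with parent_id in {5,10} -> Biology (id 11, level 3), SciFi (id 13, level 3).
Iteration 4: no rows with parent_id in {11,13}; recursion stops.

3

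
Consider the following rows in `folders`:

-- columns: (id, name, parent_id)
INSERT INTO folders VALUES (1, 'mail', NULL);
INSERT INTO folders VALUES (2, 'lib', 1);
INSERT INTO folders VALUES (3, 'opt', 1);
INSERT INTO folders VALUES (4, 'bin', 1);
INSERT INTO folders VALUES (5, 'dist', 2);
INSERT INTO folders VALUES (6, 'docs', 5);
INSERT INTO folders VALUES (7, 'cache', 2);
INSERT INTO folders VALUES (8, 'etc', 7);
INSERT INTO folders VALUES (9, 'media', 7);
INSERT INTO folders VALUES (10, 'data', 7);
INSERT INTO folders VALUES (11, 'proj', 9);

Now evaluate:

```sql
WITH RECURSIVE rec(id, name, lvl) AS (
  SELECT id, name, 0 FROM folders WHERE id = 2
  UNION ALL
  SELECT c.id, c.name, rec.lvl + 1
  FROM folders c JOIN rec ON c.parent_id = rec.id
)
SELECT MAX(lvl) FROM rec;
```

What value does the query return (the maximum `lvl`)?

3

Base: id=2 (lib) at lvl 0.
Iteration 1: rows with parent_id in {2} -> dist (id 5, lvl 1), cache (id 7, lvl 1).
Iteration 2: rows with parent_id in {5,7} -> docs (id 6, lvl 2), etc (id 8, lvl 2), media (id 9, lvl 2), data (id 10, lvl 2).
Iteration 3: rows with parent_id in {6,8,9,10} -> proj (id 11, lvl 3).
Iteration 4: no rows with parent_id in {11}; recursion stops.
lvl values: 0, 1, 1, 2, 2, 2, 2, 3; the maximum is 3.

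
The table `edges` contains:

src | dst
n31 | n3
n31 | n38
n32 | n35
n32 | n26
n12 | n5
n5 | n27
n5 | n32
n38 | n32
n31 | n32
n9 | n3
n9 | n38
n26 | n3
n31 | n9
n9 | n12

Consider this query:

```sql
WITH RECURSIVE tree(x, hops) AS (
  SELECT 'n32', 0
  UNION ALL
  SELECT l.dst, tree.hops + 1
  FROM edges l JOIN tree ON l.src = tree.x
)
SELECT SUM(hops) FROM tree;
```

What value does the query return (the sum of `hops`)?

Base: (n32, hops=0).
Iteration 1: edges from {n32} -> (n26, hops=1), (n35, hops=1).
Iteration 2: edges from {n26,n35} -> (n3, hops=2).
Iteration 3: no outgoing edges from {n3}; recursion stops.
SUM(hops) = 0 + 1 + 1 + 2 = 4.

4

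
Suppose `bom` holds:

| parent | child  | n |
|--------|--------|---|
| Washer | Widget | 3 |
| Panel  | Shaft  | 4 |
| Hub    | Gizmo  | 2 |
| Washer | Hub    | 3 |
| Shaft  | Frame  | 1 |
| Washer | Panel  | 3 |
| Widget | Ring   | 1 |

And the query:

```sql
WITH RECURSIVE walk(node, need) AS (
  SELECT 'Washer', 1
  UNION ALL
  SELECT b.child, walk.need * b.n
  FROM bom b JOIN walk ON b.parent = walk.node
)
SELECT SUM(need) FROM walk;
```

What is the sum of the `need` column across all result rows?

Base: (Washer, need=1).
Iteration 1: components of {Washer} -> Hub = 1*3 = 3, Panel = 1*3 = 3, Widget = 1*3 = 3.
Iteration 2: components of {Hub,Panel,Widget} -> Gizmo = 3*2 = 6, Ring = 3*1 = 3, Shaft = 3*4 = 12.
Iteration 3: components of {Gizmo,Ring,Shaft} -> Frame = 12*1 = 12.
Iteration 4: no further components; recursion stops.
SUM(need) = 1 + 3 + 3 + 3 + 12 + 6 + 3 + 12 = 43.

43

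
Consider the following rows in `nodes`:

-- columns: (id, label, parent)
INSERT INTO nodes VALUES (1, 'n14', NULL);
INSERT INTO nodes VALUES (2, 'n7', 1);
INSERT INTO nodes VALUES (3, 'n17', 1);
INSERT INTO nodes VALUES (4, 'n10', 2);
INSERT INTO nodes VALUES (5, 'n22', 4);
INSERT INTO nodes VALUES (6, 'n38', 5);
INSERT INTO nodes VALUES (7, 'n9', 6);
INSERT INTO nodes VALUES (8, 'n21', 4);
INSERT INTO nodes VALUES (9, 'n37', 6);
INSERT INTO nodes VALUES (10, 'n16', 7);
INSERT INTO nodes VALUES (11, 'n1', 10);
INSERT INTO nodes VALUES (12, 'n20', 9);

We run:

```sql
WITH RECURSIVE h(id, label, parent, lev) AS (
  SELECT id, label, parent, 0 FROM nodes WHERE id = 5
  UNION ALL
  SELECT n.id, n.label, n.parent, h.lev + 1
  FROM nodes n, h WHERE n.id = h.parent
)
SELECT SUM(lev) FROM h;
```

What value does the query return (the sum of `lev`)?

Base: id=5 (n22), parent=4, lev 0.
Iteration 1: join on id=4 -> n10 (id 4, parent=2, lev 1).
Iteration 2: join on id=2 -> n7 (id 2, parent=1, lev 2).
Iteration 3: join on id=1 -> n14 (id 1, parent=NULL, lev 3).
Iteration 4: parent is NULL; no match; recursion stops.
SUM(lev) = 0 + 1 + 2 + 3 = 6.

6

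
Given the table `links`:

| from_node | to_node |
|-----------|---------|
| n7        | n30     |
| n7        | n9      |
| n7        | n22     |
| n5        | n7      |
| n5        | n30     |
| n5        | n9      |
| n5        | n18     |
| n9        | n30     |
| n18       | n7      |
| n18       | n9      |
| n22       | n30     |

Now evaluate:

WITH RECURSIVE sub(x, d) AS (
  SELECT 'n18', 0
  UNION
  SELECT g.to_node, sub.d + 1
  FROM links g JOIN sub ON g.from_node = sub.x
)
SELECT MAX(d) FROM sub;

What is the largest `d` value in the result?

Base: (n18, d=0).
Iteration 1: edges from {n18} -> (n7, d=1), (n9, d=1).
Iteration 2: edges from {n7,n9} -> (n22, d=2), (n30, d=2), (n9, d=2). [UNION drops 1 duplicate row(s)]
Iteration 3: edges from {n22,n30,n9} -> (n30, d=3). [UNION drops 1 duplicate row(s)]
Iteration 4: no outgoing edges from {n30}; recursion stops.
d values: 0, 1, 1, 2, 2, 2, 3; the maximum is 3.

3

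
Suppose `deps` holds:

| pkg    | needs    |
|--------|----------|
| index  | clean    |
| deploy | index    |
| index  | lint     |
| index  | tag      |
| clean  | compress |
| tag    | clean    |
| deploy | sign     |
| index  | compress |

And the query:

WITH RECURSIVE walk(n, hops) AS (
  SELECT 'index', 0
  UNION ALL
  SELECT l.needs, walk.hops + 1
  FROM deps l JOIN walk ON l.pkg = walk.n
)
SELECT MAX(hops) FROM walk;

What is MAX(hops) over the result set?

Base: (index, hops=0).
Iteration 1: edges from {index} -> (clean, hops=1), (compress, hops=1), (lint, hops=1), (tag, hops=1).
Iteration 2: edges from {clean,compress,lint,tag} -> (clean, hops=2), (compress, hops=2).
Iteration 3: edges from {clean,compress} -> (compress, hops=3).
Iteration 4: no outgoing edges from {compress}; recursion stops.
hops values: 0, 1, 1, 1, 1, 2, 2, 3; the maximum is 3.

3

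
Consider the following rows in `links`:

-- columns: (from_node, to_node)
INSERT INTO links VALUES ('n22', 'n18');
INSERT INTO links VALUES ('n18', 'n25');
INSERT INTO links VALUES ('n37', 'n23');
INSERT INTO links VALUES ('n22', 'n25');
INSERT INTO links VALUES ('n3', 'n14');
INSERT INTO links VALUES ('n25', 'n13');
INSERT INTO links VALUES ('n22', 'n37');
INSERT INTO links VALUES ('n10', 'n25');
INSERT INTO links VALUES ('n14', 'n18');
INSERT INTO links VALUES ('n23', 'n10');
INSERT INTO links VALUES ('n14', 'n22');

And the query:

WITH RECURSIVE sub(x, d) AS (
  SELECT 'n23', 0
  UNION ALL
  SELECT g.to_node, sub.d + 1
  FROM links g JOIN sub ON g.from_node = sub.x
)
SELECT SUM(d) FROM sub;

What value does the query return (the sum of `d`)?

Base: (n23, d=0).
Iteration 1: edges from {n23} -> (n10, d=1).
Iteration 2: edges from {n10} -> (n25, d=2).
Iteration 3: edges from {n25} -> (n13, d=3).
Iteration 4: no outgoing edges from {n13}; recursion stops.
SUM(d) = 0 + 1 + 2 + 3 = 6.

6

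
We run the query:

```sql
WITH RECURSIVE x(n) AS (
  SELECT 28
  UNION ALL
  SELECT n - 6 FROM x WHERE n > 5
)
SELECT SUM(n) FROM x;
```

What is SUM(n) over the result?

Base: n=28.
Iteration 1: 28 > 5 holds -> n = 28 - 6 = 22.
Iteration 2: 22 > 5 holds -> n = 22 - 6 = 16.
Iteration 3: 16 > 5 holds -> n = 16 - 6 = 10.
Iteration 4: 10 > 5 holds -> n = 10 - 6 = 4.
Iteration 5: 4 > 5 fails; recursion stops.
SUM(n) = 28 + 22 + 16 + 10 + 4 = 80.

80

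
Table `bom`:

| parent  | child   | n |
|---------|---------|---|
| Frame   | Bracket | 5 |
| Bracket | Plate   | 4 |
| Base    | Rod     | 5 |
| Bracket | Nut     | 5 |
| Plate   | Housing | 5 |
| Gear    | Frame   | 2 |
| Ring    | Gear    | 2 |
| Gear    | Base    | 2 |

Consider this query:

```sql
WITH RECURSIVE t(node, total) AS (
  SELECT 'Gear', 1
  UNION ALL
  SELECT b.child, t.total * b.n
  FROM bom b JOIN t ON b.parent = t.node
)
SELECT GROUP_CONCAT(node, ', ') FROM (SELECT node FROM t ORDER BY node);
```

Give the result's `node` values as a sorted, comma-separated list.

Base: (Gear, total=1).
Iteration 1: components of {Gear} -> Base = 1*2 = 2, Frame = 1*2 = 2.
Iteration 2: components of {Base,Frame} -> Bracket = 2*5 = 10, Rod = 2*5 = 10.
Iteration 3: components of {Bracket,Rod} -> Nut = 10*5 = 50, Plate = 10*4 = 40.
Iteration 4: components of {Nut,Plate} -> Housing = 40*5 = 200.
Iteration 5: no further components; recursion stops.

Base, Bracket, Frame, Gear, Housing, Nut, Plate, Rod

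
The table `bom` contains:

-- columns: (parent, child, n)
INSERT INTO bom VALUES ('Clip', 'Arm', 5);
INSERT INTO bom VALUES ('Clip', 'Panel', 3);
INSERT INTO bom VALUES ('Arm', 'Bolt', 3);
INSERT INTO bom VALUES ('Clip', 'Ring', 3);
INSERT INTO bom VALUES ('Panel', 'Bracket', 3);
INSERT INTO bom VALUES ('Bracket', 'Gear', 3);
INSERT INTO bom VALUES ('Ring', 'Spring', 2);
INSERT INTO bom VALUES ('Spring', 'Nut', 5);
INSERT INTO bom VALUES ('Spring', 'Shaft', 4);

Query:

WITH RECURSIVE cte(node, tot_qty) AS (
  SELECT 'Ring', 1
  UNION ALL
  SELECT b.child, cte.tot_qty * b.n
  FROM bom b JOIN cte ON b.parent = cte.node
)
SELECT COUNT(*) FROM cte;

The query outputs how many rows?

4

Base: (Ring, tot_qty=1).
Iteration 1: components of {Ring} -> Spring = 1*2 = 2.
Iteration 2: components of {Spring} -> Nut = 2*5 = 10, Shaft = 2*4 = 8.
Iteration 3: no further components; recursion stops.
Total rows emitted: 4.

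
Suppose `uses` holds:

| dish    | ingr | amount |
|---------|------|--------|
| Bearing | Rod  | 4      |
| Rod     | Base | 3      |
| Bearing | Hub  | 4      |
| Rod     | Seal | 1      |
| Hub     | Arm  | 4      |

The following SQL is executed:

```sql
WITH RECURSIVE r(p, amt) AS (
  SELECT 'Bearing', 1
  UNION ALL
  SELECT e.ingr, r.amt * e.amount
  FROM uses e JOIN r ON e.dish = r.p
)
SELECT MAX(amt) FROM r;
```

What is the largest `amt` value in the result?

16

Base: (Bearing, amt=1).
Iteration 1: components of {Bearing} -> Hub = 1*4 = 4, Rod = 1*4 = 4.
Iteration 2: components of {Hub,Rod} -> Arm = 4*4 = 16, Base = 4*3 = 12, Seal = 4*1 = 4.
Iteration 3: no further components; recursion stops.
amt values: 1, 4, 4, 12, 4, 16; the maximum is 16.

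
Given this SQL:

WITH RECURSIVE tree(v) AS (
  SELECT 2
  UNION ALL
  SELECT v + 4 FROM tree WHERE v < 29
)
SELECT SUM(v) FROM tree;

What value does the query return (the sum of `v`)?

128

Base: v=2.
Iteration 1: 2 < 29 holds -> v = 2 + 4 = 6.
Iteration 2: 6 < 29 holds -> v = 6 + 4 = 10.
Iteration 3: 10 < 29 holds -> v = 10 + 4 = 14.
Iteration 4: 14 < 29 holds -> v = 14 + 4 = 18.
Iteration 5: 18 < 29 holds -> v = 18 + 4 = 22.
Iteration 6: 22 < 29 holds -> v = 22 + 4 = 26.
Iteration 7: 26 < 29 holds -> v = 26 + 4 = 30.
Iteration 8: 30 < 29 fails; recursion stops.
SUM(v) = 2 + 6 + 10 + 14 + 18 + 22 + 26 + 30 = 128.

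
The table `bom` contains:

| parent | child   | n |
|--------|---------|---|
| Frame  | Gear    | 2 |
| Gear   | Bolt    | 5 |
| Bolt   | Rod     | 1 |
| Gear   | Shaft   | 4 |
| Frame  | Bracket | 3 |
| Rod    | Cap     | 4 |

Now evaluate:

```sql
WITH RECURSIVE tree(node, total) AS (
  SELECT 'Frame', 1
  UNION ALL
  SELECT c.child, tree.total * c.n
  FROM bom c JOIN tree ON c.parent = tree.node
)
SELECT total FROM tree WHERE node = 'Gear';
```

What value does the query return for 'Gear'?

2

Base: (Frame, total=1).
Iteration 1: components of {Frame} -> Bracket = 1*3 = 3, Gear = 1*2 = 2.
Iteration 2: components of {Bracket,Gear} -> Bolt = 2*5 = 10, Shaft = 2*4 = 8.
Iteration 3: components of {Bolt,Shaft} -> Rod = 10*1 = 10.
Iteration 4: components of {Rod} -> Cap = 10*4 = 40.
Iteration 5: no further components; recursion stops.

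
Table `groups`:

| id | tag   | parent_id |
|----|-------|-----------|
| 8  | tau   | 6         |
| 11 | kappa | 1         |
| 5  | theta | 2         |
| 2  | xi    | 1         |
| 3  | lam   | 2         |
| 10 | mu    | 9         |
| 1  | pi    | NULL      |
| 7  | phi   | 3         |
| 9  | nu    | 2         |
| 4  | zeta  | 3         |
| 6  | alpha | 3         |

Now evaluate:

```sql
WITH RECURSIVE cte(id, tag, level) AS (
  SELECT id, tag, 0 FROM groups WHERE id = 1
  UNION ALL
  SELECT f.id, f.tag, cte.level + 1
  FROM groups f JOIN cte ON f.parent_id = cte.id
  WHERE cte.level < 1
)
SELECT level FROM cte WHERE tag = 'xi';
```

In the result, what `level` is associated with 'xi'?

Base: id=1 (pi) at level 0.
Iteration 1: rows with parent_id in {1} -> xi (id 2, level 1), kappa (id 11, level 1).
Iteration 2: level < 1 fails for all current rows; recursion stops.

1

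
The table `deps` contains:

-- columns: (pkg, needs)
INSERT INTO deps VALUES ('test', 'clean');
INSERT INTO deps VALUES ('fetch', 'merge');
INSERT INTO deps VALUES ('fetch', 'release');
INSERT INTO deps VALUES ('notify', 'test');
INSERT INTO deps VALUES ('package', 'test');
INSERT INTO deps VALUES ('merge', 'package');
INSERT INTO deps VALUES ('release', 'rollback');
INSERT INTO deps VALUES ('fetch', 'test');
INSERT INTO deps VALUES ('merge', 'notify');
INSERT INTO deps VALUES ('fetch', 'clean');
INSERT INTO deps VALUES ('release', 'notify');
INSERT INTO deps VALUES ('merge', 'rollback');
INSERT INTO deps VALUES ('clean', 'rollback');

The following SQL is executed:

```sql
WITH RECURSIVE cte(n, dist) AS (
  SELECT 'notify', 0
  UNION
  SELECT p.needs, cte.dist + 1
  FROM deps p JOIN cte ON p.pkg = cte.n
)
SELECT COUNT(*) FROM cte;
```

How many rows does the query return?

Base: (notify, dist=0).
Iteration 1: edges from {notify} -> (test, dist=1).
Iteration 2: edges from {test} -> (clean, dist=2).
Iteration 3: edges from {clean} -> (rollback, dist=3).
Iteration 4: no outgoing edges from {rollback}; recursion stops.
Total rows emitted: 4.

4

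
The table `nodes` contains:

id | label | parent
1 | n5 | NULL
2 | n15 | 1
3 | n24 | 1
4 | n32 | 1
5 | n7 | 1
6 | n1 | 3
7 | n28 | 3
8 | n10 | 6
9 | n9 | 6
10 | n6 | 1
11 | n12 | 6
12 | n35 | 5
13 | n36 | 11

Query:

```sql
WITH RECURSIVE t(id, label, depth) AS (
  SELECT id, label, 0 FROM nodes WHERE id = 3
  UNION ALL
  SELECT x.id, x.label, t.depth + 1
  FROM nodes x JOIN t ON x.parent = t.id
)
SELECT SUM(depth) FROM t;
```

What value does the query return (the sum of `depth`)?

11

Base: id=3 (n24) at depth 0.
Iteration 1: rows with parent in {3} -> n1 (id 6, depth 1), n28 (id 7, depth 1).
Iteration 2: rows with parent in {6,7} -> n10 (id 8, depth 2), n9 (id 9, depth 2), n12 (id 11, depth 2).
Iteration 3: rows with parent in {8,9,11} -> n36 (id 13, depth 3).
Iteration 4: no rows with parent in {13}; recursion stops.
SUM(depth) = 0 + 1 + 1 + 2 + 2 + 2 + 3 = 11.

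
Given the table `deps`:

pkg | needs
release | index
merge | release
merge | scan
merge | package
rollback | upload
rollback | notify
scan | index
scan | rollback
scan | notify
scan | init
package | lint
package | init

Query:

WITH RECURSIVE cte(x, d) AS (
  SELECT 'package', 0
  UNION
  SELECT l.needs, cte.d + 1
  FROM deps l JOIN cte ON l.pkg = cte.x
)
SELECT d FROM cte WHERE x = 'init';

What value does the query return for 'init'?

Base: (package, d=0).
Iteration 1: edges from {package} -> (init, d=1), (lint, d=1).
Iteration 2: no outgoing edges from {init,lint}; recursion stops.

1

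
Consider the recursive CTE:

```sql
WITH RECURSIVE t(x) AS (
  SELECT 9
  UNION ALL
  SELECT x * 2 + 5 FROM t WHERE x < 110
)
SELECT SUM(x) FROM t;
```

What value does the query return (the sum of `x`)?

Base: x=9.
Iteration 1: 9 < 110 holds -> x = 9 * 2 + 5 = 23.
Iteration 2: 23 < 110 holds -> x = 23 * 2 + 5 = 51.
Iteration 3: 51 < 110 holds -> x = 51 * 2 + 5 = 107.
Iteration 4: 107 < 110 holds -> x = 107 * 2 + 5 = 219.
Iteration 5: 219 < 110 fails; recursion stops.
SUM(x) = 9 + 23 + 51 + 107 + 219 = 409.

409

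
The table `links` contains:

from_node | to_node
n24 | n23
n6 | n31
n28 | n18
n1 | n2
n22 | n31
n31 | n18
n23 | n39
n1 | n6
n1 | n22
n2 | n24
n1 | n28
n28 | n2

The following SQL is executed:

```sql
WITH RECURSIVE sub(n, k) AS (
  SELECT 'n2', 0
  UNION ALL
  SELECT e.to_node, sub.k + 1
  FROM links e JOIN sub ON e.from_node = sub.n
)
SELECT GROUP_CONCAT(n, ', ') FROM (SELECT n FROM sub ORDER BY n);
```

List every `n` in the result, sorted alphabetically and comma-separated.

n2, n23, n24, n39

Base: (n2, k=0).
Iteration 1: edges from {n2} -> (n24, k=1).
Iteration 2: edges from {n24} -> (n23, k=2).
Iteration 3: edges from {n23} -> (n39, k=3).
Iteration 4: no outgoing edges from {n39}; recursion stops.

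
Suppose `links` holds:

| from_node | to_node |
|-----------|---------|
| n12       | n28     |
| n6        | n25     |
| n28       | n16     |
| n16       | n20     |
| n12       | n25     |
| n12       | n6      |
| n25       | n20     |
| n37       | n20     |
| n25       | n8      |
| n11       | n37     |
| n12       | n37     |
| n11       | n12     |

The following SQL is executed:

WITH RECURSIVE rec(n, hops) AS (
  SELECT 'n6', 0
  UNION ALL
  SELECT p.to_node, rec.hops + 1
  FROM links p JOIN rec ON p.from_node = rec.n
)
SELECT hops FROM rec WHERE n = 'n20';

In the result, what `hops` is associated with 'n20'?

Base: (n6, hops=0).
Iteration 1: edges from {n6} -> (n25, hops=1).
Iteration 2: edges from {n25} -> (n20, hops=2), (n8, hops=2).
Iteration 3: no outgoing edges from {n20,n8}; recursion stops.

2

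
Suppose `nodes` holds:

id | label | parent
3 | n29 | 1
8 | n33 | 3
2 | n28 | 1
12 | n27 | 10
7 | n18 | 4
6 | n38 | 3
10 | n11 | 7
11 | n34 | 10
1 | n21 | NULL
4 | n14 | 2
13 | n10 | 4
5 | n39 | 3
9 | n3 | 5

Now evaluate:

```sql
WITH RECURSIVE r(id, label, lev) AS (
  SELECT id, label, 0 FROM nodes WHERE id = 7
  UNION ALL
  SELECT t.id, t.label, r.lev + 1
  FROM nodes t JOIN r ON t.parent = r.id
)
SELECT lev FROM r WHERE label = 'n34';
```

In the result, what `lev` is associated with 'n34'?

2

Base: id=7 (n18) at lev 0.
Iteration 1: rows with parent in {7} -> n11 (id 10, lev 1).
Iteration 2: rows with parent in {10} -> n34 (id 11, lev 2), n27 (id 12, lev 2).
Iteration 3: no rows with parent in {11,12}; recursion stops.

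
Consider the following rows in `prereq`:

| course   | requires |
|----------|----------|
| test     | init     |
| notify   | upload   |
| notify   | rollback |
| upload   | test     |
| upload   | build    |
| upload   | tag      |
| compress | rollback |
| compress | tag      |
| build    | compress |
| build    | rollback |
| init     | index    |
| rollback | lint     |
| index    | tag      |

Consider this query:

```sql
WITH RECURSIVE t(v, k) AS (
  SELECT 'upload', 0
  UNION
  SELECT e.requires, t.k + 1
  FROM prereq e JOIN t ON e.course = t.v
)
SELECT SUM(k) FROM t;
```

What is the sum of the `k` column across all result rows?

29

Base: (upload, k=0).
Iteration 1: edges from {upload} -> (build, k=1), (tag, k=1), (test, k=1).
Iteration 2: edges from {build,tag,test} -> (compress, k=2), (init, k=2), (rollback, k=2).
Iteration 3: edges from {compress,init,rollback} -> (index, k=3), (lint, k=3), (rollback, k=3), (tag, k=3).
Iteration 4: edges from {index,lint,rollback,tag} -> (lint, k=4), (tag, k=4).
Iteration 5: no outgoing edges from {lint,tag}; recursion stops.
SUM(k) = 0 + 1 + 1 + 1 + 2 + 2 + 2 + 3 + 3 + 3 + 3 + 4 + 4 = 29.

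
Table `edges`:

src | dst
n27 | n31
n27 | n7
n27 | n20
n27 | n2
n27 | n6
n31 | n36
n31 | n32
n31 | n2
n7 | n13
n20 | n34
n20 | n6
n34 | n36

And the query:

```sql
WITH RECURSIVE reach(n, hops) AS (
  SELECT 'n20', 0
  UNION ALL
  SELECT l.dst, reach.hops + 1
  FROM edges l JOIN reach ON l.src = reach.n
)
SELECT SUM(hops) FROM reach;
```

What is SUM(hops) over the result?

Base: (n20, hops=0).
Iteration 1: edges from {n20} -> (n34, hops=1), (n6, hops=1).
Iteration 2: edges from {n34,n6} -> (n36, hops=2).
Iteration 3: no outgoing edges from {n36}; recursion stops.
SUM(hops) = 0 + 1 + 1 + 2 = 4.

4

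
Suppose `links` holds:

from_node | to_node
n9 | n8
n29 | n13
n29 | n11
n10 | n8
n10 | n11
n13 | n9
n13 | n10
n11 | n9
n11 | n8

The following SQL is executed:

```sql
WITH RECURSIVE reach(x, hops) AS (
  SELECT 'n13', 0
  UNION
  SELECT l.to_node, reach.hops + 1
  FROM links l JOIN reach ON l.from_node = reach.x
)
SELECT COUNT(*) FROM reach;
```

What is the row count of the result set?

Base: (n13, hops=0).
Iteration 1: edges from {n13} -> (n10, hops=1), (n9, hops=1).
Iteration 2: edges from {n10,n9} -> (n11, hops=2), (n8, hops=2). [UNION drops 1 duplicate row(s)]
Iteration 3: edges from {n11,n8} -> (n8, hops=3), (n9, hops=3).
Iteration 4: edges from {n8,n9} -> (n8, hops=4).
Iteration 5: no outgoing edges from {n8}; recursion stops.
Total rows emitted: 8.

8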